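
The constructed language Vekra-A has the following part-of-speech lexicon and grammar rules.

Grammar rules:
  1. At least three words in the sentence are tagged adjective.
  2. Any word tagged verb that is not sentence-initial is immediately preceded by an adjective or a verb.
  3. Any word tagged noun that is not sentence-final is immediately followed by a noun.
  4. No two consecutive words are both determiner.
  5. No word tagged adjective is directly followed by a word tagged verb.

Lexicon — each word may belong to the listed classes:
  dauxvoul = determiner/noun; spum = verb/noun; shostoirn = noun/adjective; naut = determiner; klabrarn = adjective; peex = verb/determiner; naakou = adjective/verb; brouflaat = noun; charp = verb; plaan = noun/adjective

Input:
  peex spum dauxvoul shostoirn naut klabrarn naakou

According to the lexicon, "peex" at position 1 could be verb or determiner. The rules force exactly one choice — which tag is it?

verb

Candidates per position — 1:peex {verb,determiner}; 2:spum {verb,noun}; 3:dauxvoul {determiner,noun}; 4:shostoirn {noun,adjective}; 5:naut {determiner}; 6:klabrarn {adjective}; 7:naakou {adjective,verb}.
Position 2: noun is ruled out by rule 3; that leaves verb.
Position 3: noun is ruled out by rule 3; that leaves determiner.
Position 4: noun is ruled out by rule 1; that leaves adjective.
Position 7: verb is ruled out by rule 1; that leaves adjective.
Position 1: determiner is ruled out by rule 2; that leaves verb.
So the tagging must be: verb verb determiner adjective determiner adjective adjective.
Verifying each rule — rule 1 ✓; rule 2 ✓; rule 3 ✓; rule 4 ✓; rule 5 ✓.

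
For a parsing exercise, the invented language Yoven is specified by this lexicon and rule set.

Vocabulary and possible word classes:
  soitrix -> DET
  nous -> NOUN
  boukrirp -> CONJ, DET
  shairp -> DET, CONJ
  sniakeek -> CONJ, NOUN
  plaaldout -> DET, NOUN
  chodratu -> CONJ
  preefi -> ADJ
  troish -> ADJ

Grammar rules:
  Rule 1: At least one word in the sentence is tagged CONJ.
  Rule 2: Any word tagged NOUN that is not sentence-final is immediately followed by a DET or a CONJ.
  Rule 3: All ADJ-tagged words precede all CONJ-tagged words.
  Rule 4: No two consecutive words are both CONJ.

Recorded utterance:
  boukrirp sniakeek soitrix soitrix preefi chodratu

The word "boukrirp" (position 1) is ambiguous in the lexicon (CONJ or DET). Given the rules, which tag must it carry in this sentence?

Candidates per position — 1:boukrirp {CONJ,DET}; 2:sniakeek {CONJ,NOUN}; 3:soitrix {DET}; 4:soitrix {DET}; 5:preefi {ADJ}; 6:chodratu {CONJ}.
At position 1, choosing CONJ makes rule 3 impossible to satisfy; hence DET.
At position 2, choosing CONJ makes rule 3 impossible to satisfy; hence NOUN.
The only consistent sequence is: DET NOUN DET DET ADJ CONJ.
Verifying each rule — rule 1 satisfied; rule 2 satisfied; rule 3 satisfied; rule 4 satisfied.

DET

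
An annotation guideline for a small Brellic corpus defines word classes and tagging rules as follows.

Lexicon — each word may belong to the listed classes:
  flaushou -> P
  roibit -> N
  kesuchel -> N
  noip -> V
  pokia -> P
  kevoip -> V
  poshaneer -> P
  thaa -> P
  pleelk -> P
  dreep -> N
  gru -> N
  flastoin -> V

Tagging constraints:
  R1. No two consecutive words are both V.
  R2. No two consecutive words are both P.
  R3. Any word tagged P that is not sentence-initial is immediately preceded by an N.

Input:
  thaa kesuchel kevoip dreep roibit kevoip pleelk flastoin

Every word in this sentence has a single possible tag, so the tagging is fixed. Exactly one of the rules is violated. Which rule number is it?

Fixed tagging: P N V N N V P V.
Checking each rule: R1 ✓, R2 ✓, R3 ✗.
Only rule 3 fails.

3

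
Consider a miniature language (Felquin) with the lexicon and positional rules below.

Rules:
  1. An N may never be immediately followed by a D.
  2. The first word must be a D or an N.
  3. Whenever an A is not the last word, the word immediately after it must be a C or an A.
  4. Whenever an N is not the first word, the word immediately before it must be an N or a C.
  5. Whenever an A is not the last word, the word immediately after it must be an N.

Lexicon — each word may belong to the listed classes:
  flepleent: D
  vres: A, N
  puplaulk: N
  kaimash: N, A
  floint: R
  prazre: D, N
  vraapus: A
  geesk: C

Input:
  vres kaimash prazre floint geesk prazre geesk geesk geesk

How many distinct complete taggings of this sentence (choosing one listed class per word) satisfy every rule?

Candidates per position — 1:vres {A,N}; 2:kaimash {N,A}; 3:prazre {D,N}; 4:floint {R}; 5:geesk {C}; 6:prazre {D,N}; 7:geesk {C}; 8:geesk {C}; 9:geesk {C}.
There are 16 candidate sequences in total.
The sequences that satisfy every rule: N N N R C D C C C; N N N R C N C C C.
Count = 2.

2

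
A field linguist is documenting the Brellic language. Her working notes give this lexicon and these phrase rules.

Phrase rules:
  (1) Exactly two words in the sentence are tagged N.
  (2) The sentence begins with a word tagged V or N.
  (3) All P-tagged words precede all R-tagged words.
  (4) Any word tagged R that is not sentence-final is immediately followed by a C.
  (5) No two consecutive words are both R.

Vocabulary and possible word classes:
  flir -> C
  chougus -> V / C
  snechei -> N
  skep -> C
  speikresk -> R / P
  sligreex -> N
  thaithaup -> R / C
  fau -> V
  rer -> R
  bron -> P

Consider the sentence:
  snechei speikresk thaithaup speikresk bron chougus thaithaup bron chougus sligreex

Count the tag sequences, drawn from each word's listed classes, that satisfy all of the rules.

Candidates per position — 1:snechei {N}; 2:speikresk {R,P}; 3:thaithaup {R,C}; 4:speikresk {R,P}; 5:bron {P}; 6:chougus {V,C}; 7:thaithaup {R,C}; 8:bron {P}; 9:chougus {V,C}; 10:sligreex {N}.
There are 64 candidate sequences in total.
The sequences that satisfy every rule: N P C P P V C P V N; N P C P P V C P C N; N P C P P C C P V N; N P C P P C C P C N.
Count = 4.

4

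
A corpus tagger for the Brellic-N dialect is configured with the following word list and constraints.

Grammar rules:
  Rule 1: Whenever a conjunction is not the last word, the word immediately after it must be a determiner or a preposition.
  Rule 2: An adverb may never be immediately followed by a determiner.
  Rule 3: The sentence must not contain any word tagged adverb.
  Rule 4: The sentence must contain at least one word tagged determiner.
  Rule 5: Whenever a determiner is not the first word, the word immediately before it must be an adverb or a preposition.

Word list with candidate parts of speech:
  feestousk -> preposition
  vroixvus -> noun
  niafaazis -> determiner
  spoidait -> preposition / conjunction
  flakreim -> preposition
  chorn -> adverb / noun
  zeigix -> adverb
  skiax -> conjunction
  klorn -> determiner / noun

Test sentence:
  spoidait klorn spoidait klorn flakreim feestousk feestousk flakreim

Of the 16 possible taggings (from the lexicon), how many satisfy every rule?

3

Candidates per position — 1:spoidait {preposition,conjunction}; 2:klorn {determiner,noun}; 3:spoidait {preposition,conjunction}; 4:klorn {determiner,noun}; 5:flakreim {preposition}; 6:feestousk {preposition}; 7:feestousk {preposition}; 8:flakreim {preposition}.
There are 16 candidate sequences in total.
The sequences that satisfy every rule: preposition determiner preposition determiner preposition preposition preposition preposition; preposition determiner preposition noun preposition preposition preposition preposition; preposition noun preposition determiner preposition preposition preposition preposition.
Count = 3.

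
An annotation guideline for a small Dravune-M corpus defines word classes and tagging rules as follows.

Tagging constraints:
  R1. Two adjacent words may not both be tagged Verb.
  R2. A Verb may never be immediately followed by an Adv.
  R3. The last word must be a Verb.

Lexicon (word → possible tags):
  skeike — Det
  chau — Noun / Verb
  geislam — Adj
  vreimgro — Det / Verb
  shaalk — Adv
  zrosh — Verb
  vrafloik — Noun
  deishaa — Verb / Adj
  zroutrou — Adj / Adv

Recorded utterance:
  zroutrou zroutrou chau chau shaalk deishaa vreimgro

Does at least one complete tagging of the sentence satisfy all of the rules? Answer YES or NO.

YES

Candidates per position — 1:zroutrou {Adj,Adv}; 2:zroutrou {Adj,Adv}; 3:chau {Noun,Verb}; 4:chau {Noun,Verb}; 5:shaalk {Adv}; 6:deishaa {Verb,Adj}; 7:vreimgro {Det,Verb}.
One satisfying assignment: Adv Adv Verb Noun Adv Adj Verb.
Verifying each rule — rule 1 holds; rule 2 holds; rule 3 holds.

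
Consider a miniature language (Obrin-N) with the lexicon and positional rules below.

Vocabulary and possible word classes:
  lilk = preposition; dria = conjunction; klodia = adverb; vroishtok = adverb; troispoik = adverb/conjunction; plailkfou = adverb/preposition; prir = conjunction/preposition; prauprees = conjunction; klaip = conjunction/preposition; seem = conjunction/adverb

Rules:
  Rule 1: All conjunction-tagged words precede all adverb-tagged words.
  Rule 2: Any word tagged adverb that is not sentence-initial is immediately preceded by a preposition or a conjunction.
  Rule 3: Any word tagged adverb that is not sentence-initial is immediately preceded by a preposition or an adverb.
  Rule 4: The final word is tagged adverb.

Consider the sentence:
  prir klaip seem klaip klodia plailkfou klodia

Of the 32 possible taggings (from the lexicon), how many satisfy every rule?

6

Candidates per position — 1:prir {conjunction,preposition}; 2:klaip {conjunction,preposition}; 3:seem {conjunction,adverb}; 4:klaip {conjunction,preposition}; 5:klodia {adverb}; 6:plailkfou {adverb,preposition}; 7:klodia {adverb}.
There are 32 candidate sequences in total.
Checking each against the rules leaves 6 sequences.
Count = 6.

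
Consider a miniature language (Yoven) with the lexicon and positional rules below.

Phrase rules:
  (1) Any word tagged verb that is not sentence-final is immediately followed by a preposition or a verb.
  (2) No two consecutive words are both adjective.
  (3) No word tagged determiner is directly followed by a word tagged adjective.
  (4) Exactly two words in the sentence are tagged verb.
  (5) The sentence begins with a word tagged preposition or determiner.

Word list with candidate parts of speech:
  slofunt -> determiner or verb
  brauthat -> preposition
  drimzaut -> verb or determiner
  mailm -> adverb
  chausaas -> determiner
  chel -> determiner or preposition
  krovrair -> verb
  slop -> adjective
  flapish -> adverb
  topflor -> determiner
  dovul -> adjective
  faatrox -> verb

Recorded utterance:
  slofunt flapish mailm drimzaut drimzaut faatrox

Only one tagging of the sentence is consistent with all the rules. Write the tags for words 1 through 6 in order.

Candidates per position — 1:slofunt {determiner,verb}; 2:flapish {adverb}; 3:mailm {adverb}; 4:drimzaut {verb,determiner}; 5:drimzaut {verb,determiner}; 6:faatrox {verb}.
If word 1 were verb, no tagging could satisfy rule 1; so word 1 is determiner.
The remaining ambiguous positions (4, 5) are resolved jointly — only one combination satisfies every rule.
That leaves exactly one tagging: determiner adverb adverb determiner verb verb.
Checking: rule 1 ✓; rule 2 ✓; rule 3 ✓; rule 4 ✓; rule 5 ✓.

determiner adverb adverb determiner verb verb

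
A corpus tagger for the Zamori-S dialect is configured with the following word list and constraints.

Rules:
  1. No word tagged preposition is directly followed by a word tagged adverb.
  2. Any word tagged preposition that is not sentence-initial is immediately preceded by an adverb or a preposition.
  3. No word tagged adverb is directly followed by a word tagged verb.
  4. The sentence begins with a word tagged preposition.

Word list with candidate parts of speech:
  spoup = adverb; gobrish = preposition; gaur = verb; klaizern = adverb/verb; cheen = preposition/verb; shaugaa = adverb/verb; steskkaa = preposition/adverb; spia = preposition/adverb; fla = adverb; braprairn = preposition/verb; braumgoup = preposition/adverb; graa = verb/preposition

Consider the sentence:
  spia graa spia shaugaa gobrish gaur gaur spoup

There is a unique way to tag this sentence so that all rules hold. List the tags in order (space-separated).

Candidates per position — 1:spia {preposition,adverb}; 2:graa {verb,preposition}; 3:spia {preposition,adverb}; 4:shaugaa {adverb,verb}; 5:gobrish {preposition}; 6:gaur {verb}; 7:gaur {verb}; 8:spoup {adverb}.
If word 1 were adverb, no tagging could satisfy rule 4; so word 1 is preposition.
If word 4 were verb, no tagging could satisfy rule 2; so word 4 is adverb.
If word 2 were preposition, no tagging could satisfy rule 1; so word 2 is verb.
If word 3 were preposition, no tagging could satisfy rule 1; so word 3 is adverb.
The only consistent sequence is: preposition verb adverb adverb preposition verb verb adverb.
Verifying each rule — rule 1 satisfied; rule 2 satisfied; rule 3 satisfied; rule 4 satisfied.

preposition verb adverb adverb preposition verb verb adverb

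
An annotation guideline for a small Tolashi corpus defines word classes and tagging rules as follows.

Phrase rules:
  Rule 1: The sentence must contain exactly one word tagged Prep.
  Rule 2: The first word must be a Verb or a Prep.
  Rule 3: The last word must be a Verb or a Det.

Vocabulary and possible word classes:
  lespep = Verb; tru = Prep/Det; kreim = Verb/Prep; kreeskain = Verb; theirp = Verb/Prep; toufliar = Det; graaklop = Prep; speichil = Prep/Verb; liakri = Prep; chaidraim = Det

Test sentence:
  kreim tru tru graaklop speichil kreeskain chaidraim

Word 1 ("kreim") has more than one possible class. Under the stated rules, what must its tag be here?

Verb

Candidates per position — 1:kreim {Verb,Prep}; 2:tru {Prep,Det}; 3:tru {Prep,Det}; 4:graaklop {Prep}; 5:speichil {Prep,Verb}; 6:kreeskain {Verb}; 7:chaidraim {Det}.
Word 1 cannot be Prep — rule 1 would then fail for every completion. It is Verb.
Word 2 cannot be Prep — rule 1 would then fail for every completion. It is Det.
Word 3 cannot be Prep — rule 1 would then fail for every completion. It is Det.
Word 5 cannot be Prep — rule 1 would then fail for every completion. It is Verb.
So the tagging must be: Verb Det Det Prep Verb Verb Det.
Rule-by-rule: rule 1 holds; rule 2 holds; rule 3 holds.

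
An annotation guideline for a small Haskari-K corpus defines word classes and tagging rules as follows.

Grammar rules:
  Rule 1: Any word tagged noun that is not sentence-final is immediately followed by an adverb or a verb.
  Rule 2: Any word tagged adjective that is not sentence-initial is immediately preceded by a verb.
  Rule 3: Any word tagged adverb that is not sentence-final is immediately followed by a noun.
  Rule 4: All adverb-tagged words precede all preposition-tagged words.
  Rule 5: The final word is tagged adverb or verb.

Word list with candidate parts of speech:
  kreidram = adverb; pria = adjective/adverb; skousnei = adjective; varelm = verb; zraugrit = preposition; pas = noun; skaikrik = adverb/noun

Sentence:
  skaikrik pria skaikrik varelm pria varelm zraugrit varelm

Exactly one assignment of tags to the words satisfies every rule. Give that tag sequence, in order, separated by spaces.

noun adverb noun verb adjective verb preposition verb

Candidates per position — 1:skaikrik {adverb,noun}; 2:pria {adjective,adverb}; 3:skaikrik {adverb,noun}; 4:varelm {verb}; 5:pria {adjective,adverb}; 6:varelm {verb}; 7:zraugrit {preposition}; 8:varelm {verb}.
At position 1, choosing adverb makes rule 3 impossible to satisfy; hence noun.
At position 2, choosing adjective makes rule 1 impossible to satisfy; hence adverb.
At position 3, choosing adverb makes rule 3 impossible to satisfy; hence noun.
At position 5, choosing adverb makes rule 3 impossible to satisfy; hence adjective.
That leaves exactly one tagging: noun adverb noun verb adjective verb preposition verb.
Checking: rule 1 ✓; rule 2 ✓; rule 3 ✓; rule 4 ✓; rule 5 ✓.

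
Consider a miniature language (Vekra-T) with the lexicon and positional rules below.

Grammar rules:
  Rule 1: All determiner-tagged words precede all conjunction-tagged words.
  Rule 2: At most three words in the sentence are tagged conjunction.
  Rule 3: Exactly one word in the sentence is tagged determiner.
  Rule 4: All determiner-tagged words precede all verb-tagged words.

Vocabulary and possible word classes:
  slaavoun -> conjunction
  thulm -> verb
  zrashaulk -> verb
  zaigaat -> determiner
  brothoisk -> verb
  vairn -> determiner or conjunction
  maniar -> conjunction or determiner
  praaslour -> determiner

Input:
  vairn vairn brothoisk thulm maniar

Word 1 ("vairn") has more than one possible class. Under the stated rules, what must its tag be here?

determiner

Candidates per position — 1:vairn {determiner,conjunction}; 2:vairn {determiner,conjunction}; 3:brothoisk {verb}; 4:thulm {verb}; 5:maniar {conjunction,determiner}.
Word 5 cannot be determiner — rule 4 would then fail for every completion. It is conjunction.
Position 1: the remaining choice is settled jointly with positions 2 — only determiner at position 1 is part of a tagging that satisfies every rule.
The only consistent sequence is: determiner conjunction verb verb conjunction.
Checking: rule 1 holds; rule 2 holds; rule 3 holds; rule 4 holds.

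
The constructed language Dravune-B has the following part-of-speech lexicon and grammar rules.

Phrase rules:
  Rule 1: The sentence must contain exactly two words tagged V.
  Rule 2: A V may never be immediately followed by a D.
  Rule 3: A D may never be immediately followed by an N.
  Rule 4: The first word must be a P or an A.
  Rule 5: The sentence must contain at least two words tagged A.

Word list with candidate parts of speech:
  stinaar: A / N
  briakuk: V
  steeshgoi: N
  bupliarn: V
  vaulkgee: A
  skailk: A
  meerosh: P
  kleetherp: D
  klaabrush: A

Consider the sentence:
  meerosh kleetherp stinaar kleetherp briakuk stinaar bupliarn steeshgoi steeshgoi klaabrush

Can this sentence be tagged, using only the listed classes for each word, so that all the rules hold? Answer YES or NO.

Candidates per position — 1:meerosh {P}; 2:kleetherp {D}; 3:stinaar {A,N}; 4:kleetherp {D}; 5:briakuk {V}; 6:stinaar {A,N}; 7:bupliarn {V}; 8:steeshgoi {N}; 9:steeshgoi {N}; 10:klaabrush {A}.
One satisfying assignment: P D A D V A V N N A.
Verifying each rule — rule 1 ✓; rule 2 ✓; rule 3 ✓; rule 4 ✓; rule 5 ✓.

YES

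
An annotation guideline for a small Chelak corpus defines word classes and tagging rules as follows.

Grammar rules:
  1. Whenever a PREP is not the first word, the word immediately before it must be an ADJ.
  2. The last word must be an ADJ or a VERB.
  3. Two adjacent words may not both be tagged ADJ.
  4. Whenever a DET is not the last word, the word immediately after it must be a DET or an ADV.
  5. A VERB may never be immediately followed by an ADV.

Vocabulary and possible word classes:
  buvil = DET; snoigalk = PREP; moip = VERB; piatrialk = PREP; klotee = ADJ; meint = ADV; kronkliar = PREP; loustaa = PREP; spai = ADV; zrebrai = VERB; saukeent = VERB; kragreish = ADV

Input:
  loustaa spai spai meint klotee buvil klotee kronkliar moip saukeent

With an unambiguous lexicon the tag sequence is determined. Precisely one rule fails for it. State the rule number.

Fixed tagging: PREP ADV ADV ADV ADJ DET ADJ PREP VERB VERB.
Applying the rules: R1 ✓, R2 ✓, R3 ✓, R4 ✗, R5 ✓.
Only rule 4 fails.

4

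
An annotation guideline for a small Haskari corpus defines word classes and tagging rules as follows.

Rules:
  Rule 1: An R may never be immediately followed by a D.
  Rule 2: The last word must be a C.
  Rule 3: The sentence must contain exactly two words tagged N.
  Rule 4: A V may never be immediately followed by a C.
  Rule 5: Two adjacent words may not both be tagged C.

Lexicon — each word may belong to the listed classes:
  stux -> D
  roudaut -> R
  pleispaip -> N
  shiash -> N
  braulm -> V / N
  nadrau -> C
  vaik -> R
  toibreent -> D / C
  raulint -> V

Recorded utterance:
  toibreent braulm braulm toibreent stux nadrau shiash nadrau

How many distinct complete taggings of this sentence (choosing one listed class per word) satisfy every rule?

Candidates per position — 1:toibreent {D,C}; 2:braulm {V,N}; 3:braulm {V,N}; 4:toibreent {D,C}; 5:stux {D}; 6:nadrau {C}; 7:shiash {N}; 8:nadrau {C}.
There are 16 candidate sequences in total.
Checking each against the rules leaves 6 sequences.
Count = 6.

6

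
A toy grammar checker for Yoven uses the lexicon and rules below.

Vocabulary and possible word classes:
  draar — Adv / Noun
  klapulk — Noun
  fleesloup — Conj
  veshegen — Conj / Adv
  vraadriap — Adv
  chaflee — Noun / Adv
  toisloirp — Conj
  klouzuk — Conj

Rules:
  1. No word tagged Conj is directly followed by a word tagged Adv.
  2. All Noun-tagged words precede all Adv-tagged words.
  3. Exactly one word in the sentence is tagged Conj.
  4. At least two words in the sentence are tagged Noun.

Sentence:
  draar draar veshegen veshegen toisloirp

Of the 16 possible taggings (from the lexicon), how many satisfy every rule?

Candidates per position — 1:draar {Adv,Noun}; 2:draar {Adv,Noun}; 3:veshegen {Conj,Adv}; 4:veshegen {Conj,Adv}; 5:toisloirp {Conj}.
There are 16 candidate sequences in total.
The sequences that satisfy every rule: Noun Noun Adv Adv Conj.
Count = 1.

1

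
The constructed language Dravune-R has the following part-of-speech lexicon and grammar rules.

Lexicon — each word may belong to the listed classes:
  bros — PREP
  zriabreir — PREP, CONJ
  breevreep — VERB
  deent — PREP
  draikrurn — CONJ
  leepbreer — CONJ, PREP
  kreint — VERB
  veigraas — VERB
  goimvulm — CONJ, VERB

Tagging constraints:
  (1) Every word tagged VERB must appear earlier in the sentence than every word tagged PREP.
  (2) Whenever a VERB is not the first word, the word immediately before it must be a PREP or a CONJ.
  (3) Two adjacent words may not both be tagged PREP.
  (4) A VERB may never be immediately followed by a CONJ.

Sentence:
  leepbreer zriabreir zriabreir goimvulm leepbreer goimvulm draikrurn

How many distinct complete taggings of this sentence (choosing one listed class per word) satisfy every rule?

11

Candidates per position — 1:leepbreer {CONJ,PREP}; 2:zriabreir {PREP,CONJ}; 3:zriabreir {PREP,CONJ}; 4:goimvulm {CONJ,VERB}; 5:leepbreer {CONJ,PREP}; 6:goimvulm {CONJ,VERB}; 7:draikrurn {CONJ}.
There are 64 candidate sequences in total.
Checking each against the rules leaves 11 sequences.
Count = 11.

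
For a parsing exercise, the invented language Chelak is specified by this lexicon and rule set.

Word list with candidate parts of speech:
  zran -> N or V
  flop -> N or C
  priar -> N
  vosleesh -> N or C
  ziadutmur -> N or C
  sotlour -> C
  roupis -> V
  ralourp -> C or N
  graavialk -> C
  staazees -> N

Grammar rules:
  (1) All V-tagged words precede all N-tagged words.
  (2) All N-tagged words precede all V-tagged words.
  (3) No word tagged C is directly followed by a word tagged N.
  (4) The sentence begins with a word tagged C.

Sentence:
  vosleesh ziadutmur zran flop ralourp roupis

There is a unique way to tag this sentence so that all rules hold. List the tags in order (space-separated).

C C V C C V

Candidates per position — 1:vosleesh {N,C}; 2:ziadutmur {N,C}; 3:zran {N,V}; 4:flop {N,C}; 5:ralourp {C,N}; 6:roupis {V}.
Position 1: N is ruled out by rule 1; that leaves C.
Position 2: N is ruled out by rule 1; that leaves C.
Position 3: N is ruled out by rule 1; that leaves V.
Position 4: N is ruled out by rule 1; that leaves C.
Position 5: N is ruled out by rule 1; that leaves C.
The unique satisfying tagging is: C C V C C V.
Check: rule 1 holds; rule 2 holds; rule 3 holds; rule 4 holds.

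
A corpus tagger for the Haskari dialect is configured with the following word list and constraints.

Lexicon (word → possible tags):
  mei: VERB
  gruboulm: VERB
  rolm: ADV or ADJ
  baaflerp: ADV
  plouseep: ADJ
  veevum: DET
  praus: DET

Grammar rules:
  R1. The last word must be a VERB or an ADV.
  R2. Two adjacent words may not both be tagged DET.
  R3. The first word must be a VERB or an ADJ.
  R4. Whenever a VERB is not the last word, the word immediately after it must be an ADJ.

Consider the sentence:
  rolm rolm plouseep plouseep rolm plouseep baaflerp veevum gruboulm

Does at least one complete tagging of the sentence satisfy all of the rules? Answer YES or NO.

Candidates per position — 1:rolm {ADV,ADJ}; 2:rolm {ADV,ADJ}; 3:plouseep {ADJ}; 4:plouseep {ADJ}; 5:rolm {ADV,ADJ}; 6:plouseep {ADJ}; 7:baaflerp {ADV}; 8:veevum {DET}; 9:gruboulm {VERB}.
One satisfying assignment: ADJ ADV ADJ ADJ ADJ ADJ ADV DET VERB.
Check: rule 1 satisfied; rule 2 satisfied; rule 3 satisfied; rule 4 satisfied.

YES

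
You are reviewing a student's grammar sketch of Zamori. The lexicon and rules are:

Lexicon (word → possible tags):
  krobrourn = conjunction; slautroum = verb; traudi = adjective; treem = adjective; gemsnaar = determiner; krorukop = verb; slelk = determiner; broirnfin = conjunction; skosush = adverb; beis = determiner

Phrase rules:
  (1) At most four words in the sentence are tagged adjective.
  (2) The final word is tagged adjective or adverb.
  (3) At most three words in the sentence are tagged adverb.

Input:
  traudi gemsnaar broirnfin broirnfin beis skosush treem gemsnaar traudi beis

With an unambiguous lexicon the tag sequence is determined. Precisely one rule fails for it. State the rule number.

Fixed tagging: adjective determiner conjunction conjunction determiner adverb adjective determiner adjective determiner.
Applying the rules: R1 holds, R2 violated, R3 holds.
Only rule 2 fails.

2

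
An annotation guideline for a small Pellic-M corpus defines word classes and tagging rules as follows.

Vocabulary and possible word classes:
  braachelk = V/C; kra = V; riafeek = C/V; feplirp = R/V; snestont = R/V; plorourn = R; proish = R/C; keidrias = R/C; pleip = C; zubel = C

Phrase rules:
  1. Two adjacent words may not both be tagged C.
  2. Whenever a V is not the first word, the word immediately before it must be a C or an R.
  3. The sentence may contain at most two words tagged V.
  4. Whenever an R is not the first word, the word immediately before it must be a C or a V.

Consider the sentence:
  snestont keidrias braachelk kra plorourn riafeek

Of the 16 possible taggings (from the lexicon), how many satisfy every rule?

Candidates per position — 1:snestont {R,V}; 2:keidrias {R,C}; 3:braachelk {V,C}; 4:kra {V}; 5:plorourn {R}; 6:riafeek {C,V}.
There are 16 candidate sequences in total.
The sequences that satisfy every rule: V R C V R C.
Count = 1.

1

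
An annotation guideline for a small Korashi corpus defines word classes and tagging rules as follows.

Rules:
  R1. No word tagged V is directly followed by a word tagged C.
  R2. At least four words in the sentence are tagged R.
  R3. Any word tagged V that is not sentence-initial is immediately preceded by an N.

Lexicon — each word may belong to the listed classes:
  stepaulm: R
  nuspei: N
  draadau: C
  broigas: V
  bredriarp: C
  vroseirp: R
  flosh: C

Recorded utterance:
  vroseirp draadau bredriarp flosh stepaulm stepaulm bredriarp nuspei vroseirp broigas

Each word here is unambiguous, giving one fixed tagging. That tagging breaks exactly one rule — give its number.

3

Fixed tagging: R C C C R R C N R V.
Applying the rules: R1 pass, R2 pass, R3 fail.
Only rule 3 fails.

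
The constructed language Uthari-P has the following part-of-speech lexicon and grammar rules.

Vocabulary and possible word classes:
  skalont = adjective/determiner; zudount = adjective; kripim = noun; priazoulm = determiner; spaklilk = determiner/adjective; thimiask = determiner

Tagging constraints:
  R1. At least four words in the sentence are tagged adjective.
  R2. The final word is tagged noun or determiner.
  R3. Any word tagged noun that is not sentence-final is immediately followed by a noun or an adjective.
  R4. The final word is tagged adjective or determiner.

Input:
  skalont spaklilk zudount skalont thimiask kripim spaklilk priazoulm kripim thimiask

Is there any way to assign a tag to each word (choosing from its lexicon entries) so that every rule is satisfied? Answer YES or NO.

Candidates per position — 1:skalont {adjective,determiner}; 2:spaklilk {determiner,adjective}; 3:zudount {adjective}; 4:skalont {adjective,determiner}; 5:thimiask {determiner}; 6:kripim {noun}; 7:spaklilk {determiner,adjective}; 8:priazoulm {determiner}; 9:kripim {noun}; 10:thimiask {determiner}.
Rule 3 cannot be satisfied by any choice of tags from the lexicon.
So there is no consistent tagging.

NO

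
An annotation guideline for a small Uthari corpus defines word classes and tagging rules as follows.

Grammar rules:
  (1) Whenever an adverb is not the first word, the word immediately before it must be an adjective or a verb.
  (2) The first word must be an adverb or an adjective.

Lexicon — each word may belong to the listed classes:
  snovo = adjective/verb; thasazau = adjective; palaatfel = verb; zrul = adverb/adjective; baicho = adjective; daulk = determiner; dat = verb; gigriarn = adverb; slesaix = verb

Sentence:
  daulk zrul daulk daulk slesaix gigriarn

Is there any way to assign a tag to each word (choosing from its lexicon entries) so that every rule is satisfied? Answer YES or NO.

NO

Candidates per position — 1:daulk {determiner}; 2:zrul {adverb,adjective}; 3:daulk {determiner}; 4:daulk {determiner}; 5:slesaix {verb}; 6:gigriarn {adverb}.
Rule 2 cannot be satisfied by any choice of tags from the lexicon.
So there is no consistent tagging.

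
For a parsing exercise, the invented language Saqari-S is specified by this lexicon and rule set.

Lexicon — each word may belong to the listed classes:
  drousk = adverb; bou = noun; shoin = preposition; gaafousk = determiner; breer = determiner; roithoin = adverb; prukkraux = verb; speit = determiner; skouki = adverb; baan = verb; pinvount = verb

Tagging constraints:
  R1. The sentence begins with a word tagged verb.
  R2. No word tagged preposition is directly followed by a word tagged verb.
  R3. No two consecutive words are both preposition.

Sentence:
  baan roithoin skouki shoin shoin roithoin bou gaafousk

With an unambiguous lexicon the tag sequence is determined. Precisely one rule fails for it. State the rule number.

Fixed tagging: verb adverb adverb preposition preposition adverb noun determiner.
Applying the rules: R1 holds, R2 holds, R3 violated.
Only rule 3 fails.

3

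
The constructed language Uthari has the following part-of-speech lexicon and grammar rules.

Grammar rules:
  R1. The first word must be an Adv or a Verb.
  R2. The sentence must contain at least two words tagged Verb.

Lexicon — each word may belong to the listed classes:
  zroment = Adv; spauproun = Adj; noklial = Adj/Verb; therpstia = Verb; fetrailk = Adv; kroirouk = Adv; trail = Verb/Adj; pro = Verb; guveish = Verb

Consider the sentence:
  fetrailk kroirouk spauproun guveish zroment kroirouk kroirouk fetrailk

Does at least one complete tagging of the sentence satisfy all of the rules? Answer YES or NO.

NO

Candidates per position — 1:fetrailk {Adv}; 2:kroirouk {Adv}; 3:spauproun {Adj}; 4:guveish {Verb}; 5:zroment {Adv}; 6:kroirouk {Adv}; 7:kroirouk {Adv}; 8:fetrailk {Adv}.
Rule 2 cannot be satisfied by any choice of tags from the lexicon.
So there is no consistent tagging.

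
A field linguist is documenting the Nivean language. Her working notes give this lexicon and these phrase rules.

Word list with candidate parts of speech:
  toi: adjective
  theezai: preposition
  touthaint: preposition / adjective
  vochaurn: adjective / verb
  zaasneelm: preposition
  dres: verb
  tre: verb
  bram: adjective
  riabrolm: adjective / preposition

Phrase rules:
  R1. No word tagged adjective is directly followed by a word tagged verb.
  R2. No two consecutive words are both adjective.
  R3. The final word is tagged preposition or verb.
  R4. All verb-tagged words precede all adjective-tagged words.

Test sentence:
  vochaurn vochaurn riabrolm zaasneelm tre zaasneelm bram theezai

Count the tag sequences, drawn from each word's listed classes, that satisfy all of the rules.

1

Candidates per position — 1:vochaurn {adjective,verb}; 2:vochaurn {adjective,verb}; 3:riabrolm {adjective,preposition}; 4:zaasneelm {preposition}; 5:tre {verb}; 6:zaasneelm {preposition}; 7:bram {adjective}; 8:theezai {preposition}.
There are 8 candidate sequences in total.
The sequences that satisfy every rule: verb verb preposition preposition verb preposition adjective preposition.
Count = 1.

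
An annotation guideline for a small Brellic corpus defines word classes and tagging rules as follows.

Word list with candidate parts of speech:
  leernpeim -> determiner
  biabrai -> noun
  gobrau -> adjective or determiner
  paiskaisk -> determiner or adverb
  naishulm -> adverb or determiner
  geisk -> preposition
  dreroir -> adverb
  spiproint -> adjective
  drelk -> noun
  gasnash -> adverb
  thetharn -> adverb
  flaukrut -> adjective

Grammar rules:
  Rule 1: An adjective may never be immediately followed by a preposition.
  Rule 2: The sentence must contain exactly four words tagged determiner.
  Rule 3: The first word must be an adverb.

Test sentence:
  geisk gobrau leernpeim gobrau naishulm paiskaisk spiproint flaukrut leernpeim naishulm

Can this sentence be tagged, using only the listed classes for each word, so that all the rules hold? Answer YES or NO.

Candidates per position — 1:geisk {preposition}; 2:gobrau {adjective,determiner}; 3:leernpeim {determiner}; 4:gobrau {adjective,determiner}; 5:naishulm {adverb,determiner}; 6:paiskaisk {determiner,adverb}; 7:spiproint {adjective}; 8:flaukrut {adjective}; 9:leernpeim {determiner}; 10:naishulm {adverb,determiner}.
Rule 3 cannot be satisfied by any choice of tags from the lexicon.
So there is no consistent tagging.

NO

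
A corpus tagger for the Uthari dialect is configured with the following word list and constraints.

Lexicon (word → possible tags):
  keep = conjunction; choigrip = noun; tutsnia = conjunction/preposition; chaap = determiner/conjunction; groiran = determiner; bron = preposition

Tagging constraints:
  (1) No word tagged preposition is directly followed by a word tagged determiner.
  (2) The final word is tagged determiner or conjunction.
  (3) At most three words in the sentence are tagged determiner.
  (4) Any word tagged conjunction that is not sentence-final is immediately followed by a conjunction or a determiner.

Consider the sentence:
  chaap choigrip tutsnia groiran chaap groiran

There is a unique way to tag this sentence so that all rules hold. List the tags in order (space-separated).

Candidates per position — 1:chaap {determiner,conjunction}; 2:choigrip {noun}; 3:tutsnia {conjunction,preposition}; 4:groiran {determiner}; 5:chaap {determiner,conjunction}; 6:groiran {determiner}.
Word 1 cannot be conjunction — rule 4 would then fail for every completion. It is determiner.
Word 3 cannot be preposition — rule 1 would then fail for every completion. It is conjunction.
Word 5 cannot be determiner — rule 3 would then fail for every completion. It is conjunction.
So the tagging must be: determiner noun conjunction determiner conjunction determiner.
Checking: rule 1 satisfied; rule 2 satisfied; rule 3 satisfied; rule 4 satisfied.

determiner noun conjunction determiner conjunction determiner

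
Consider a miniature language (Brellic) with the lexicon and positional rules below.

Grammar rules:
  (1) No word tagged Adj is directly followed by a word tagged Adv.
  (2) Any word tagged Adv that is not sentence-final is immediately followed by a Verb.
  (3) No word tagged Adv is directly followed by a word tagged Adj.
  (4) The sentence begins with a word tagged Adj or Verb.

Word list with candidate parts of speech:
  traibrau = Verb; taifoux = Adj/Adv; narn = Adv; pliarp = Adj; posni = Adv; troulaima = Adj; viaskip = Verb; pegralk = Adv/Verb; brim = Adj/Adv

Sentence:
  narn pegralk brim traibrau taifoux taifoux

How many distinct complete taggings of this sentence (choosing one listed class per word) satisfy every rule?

0

Candidates per position — 1:narn {Adv}; 2:pegralk {Adv,Verb}; 3:brim {Adj,Adv}; 4:traibrau {Verb}; 5:taifoux {Adj,Adv}; 6:taifoux {Adj,Adv}.
There are 16 candidate sequences in total.
Rule 4 cannot be satisfied by any choice of tags from the lexicon.
So there is no consistent tagging.
Count = 0.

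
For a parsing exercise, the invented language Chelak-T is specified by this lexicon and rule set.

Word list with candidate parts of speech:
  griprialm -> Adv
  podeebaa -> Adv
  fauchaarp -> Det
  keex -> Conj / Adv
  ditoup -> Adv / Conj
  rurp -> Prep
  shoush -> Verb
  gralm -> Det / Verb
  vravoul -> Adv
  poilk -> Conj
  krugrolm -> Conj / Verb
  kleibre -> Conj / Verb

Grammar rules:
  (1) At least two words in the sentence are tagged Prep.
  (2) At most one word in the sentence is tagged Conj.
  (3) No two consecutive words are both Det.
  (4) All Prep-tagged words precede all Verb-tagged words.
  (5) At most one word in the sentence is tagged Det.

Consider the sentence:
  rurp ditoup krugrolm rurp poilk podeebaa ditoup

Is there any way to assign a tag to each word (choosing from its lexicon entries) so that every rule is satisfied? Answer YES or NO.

Candidates per position — 1:rurp {Prep}; 2:ditoup {Adv,Conj}; 3:krugrolm {Conj,Verb}; 4:rurp {Prep}; 5:poilk {Conj}; 6:podeebaa {Adv}; 7:ditoup {Adv,Conj}.
Every candidate sequence violates at least one rule; no consistent tagging exists.

NO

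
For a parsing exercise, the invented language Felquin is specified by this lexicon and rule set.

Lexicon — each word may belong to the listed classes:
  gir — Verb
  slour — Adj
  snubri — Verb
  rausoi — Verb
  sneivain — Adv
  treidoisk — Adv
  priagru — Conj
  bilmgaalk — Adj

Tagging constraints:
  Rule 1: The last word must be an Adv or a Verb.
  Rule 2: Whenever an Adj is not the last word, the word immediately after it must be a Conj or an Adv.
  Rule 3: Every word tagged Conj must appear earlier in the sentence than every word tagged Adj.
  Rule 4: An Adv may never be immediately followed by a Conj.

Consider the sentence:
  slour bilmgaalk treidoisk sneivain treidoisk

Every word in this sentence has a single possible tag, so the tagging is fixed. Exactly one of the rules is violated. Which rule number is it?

2

Fixed tagging: Adj Adj Adv Adv Adv.
Rule check: R1 pass, R2 fail, R3 pass, R4 pass.
Only rule 2 fails.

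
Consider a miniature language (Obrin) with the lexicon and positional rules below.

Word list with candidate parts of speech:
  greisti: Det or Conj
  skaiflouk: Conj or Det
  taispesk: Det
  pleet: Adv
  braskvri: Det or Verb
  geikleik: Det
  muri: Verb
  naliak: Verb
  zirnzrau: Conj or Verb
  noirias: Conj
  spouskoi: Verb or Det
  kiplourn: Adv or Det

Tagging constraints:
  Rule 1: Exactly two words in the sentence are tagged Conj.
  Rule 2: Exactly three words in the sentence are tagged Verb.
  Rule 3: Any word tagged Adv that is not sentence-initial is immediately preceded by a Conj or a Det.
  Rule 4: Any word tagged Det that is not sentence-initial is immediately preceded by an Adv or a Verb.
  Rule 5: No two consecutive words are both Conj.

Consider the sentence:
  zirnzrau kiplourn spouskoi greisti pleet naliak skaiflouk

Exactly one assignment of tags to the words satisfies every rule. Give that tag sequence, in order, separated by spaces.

Candidates per position — 1:zirnzrau {Conj,Verb}; 2:kiplourn {Adv,Det}; 3:spouskoi {Verb,Det}; 4:greisti {Det,Conj}; 5:pleet {Adv}; 6:naliak {Verb}; 7:skaiflouk {Conj,Det}.
At position 1, choosing Conj makes rule 2 impossible to satisfy; hence Verb.
At position 2, choosing Adv makes rule 3 impossible to satisfy; hence Det.
At position 3, choosing Det makes rule 2 impossible to satisfy; hence Verb.
At position 4, choosing Det makes rule 1 impossible to satisfy; hence Conj.
At position 7, choosing Det makes rule 1 impossible to satisfy; hence Conj.
The unique satisfying tagging is: Verb Det Verb Conj Adv Verb Conj.
Verifying each rule — rule 1 holds; rule 2 holds; rule 3 holds; rule 4 holds; rule 5 holds.

Verb Det Verb Conj Adv Verb Conj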